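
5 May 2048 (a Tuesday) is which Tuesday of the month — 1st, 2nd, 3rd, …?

1st

Day 5 falls in week ⌈5/7⌉ of the month.
Days 1–7 hold the 1st Tuesday, 8–14 the 2nd, 15–21 the 3rd, 22–28 the 4th, 29–31 the 5th.
5 is in the range for the 1st.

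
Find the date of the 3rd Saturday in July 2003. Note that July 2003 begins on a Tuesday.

July 2003 begins on a Tuesday, so the first Saturday is July 5 (4 days later).
The 3rd Saturday is 2 weeks later: 5 + 14 = 19.

July 19, 2003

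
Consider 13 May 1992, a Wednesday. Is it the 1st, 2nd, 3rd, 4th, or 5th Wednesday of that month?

2nd

Day 13 falls in week ⌈13/7⌉ of the month.
Days 1–7 hold the 1st Wednesday, 8–14 the 2nd, 15–21 the 3rd, 22–28 the 4th, 29–31 the 5th.
13 is in the range for the 2nd.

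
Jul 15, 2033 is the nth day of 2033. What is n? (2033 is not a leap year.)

196

Days in months before Jul: 31 + 28 + 31 + 30 + 31 + 30 = 181.
Plus 15 days into Jul → day 196.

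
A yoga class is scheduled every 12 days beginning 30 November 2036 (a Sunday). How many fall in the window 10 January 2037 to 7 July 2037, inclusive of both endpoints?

Occurrences land 12·i days after 30 November 2036 for i = 0, 1, 2, …
10 January 2037 is 41 days after the start; 41 ÷ 12 = 3 remainder 5; since the remainder is 5, round up to i = 4. First occurrence in the window: #5 on 17 January 2037 (4×12 = 48 days in).
7 July 2037 is 219 days after the start; 219 ÷ 12 = 18 remainder 3. Last occurrence in the window: #19 on 4 July 2037.
Occurrences #5 through #19: 15 in total.

15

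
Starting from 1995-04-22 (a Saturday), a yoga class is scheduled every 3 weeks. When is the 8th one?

1995-09-16

The 8th occurrence is 7 intervals after the first: 7 × 21 = 147 days after 1995-04-22.
April has 30 days — 8 days to the end of April leaves 139.
May has 31 days (108 left).
June has 30 days (78 left).
July has 31 days (47 left).
August has 31 days (16 left).
16 days into September → 1995-09-16.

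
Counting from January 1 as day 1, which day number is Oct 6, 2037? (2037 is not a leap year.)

279

Days in months before Oct: 31 + 28 + 31 + 30 + 31 + 30 + 31 + 31 + 30 = 273.
Plus 6 days into Oct → day 279.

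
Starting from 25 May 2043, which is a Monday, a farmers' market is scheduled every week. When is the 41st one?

The 41st occurrence is 40 intervals after the first: 40 × 7 = 280 days after 25 May 2043.
May has 31 days — 6 days to the end of May leaves 274.
June has 30 days (244 left).
July has 31 days (213 left).
August has 31 days (182 left).
September has 30 days (152 left).
October has 31 days (121 left).
November has 30 days (91 left).
December has 31 days (60 left).
January has 31 days (29 left).
29 days into February → 29 February 2044.

29 February 2044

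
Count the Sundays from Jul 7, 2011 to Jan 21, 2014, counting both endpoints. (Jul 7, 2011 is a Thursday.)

133

Jul 7, 2011 is a Thursday; the first Sunday on or after it is Jul 10, 2011 (3 days later).
From Jul 10, 2011 to Jan 21, 2014: 174 + 366 + 365 + 21 = 926 days (rest of 2011, 2012, 2013, to Jan 21, 2014 in 2014).
926 ÷ 7 = 132 full weeks with remainder 2, so 132 more Sundays after the first → 133.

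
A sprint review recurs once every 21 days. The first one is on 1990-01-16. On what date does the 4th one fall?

1990-03-20

The 4th occurrence is 3 intervals after the first: 3 × 21 = 63 days after 1990-01-16.
January has 31 days — 15 days to the end of January leaves 48.
February has 28 days (20 left).
20 days into March → 1990-03-20.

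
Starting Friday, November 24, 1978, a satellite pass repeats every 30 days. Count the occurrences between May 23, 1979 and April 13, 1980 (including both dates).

Occurrences land 30·i days after November 24, 1978 for i = 0, 1, 2, …
May 23, 1979 is 180 days after the start; 180 ÷ 30 = 6 remainder 0. First occurrence in the window: #7 on May 23, 1979 (6×30 = 180 days in).
April 13, 1980 is 506 days after the start; 506 ÷ 30 = 16 remainder 26. Last occurrence in the window: #17 on March 18, 1980.
Occurrences #7 through #17: 11 in total.

11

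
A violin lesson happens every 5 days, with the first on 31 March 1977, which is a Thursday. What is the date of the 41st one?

17 October 1977

The 41st occurrence is 40 intervals after the first: 40 × 5 = 200 days after 31 March 1977.
March has 31 days — 0 days to the end of March leaves 200.
April has 30 days (170 left).
May has 31 days (139 left).
June has 30 days (109 left).
July has 31 days (78 left).
August has 31 days (47 left).
September has 30 days (17 left).
17 days into October → 17 October 1977.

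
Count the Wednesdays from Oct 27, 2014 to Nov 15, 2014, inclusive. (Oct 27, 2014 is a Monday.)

3

Oct 27, 2014 is a Monday; the first Wednesday on or after it is Oct 29, 2014 (2 days later).
From Oct 29, 2014 to Nov 15, 2014: 2 + 15 = 17 days (rest of Oct, Nov).
17 ÷ 7 = 2 full weeks with remainder 3, so 2 more Wednesdays after the first → 3.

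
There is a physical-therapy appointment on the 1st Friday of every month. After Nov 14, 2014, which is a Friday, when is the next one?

Dec 5, 2014

Nov 2014 starts on a Saturday, so its 1st Friday is Nov 7, 2014 (6 days in).
That is not after Nov 14, 2014, so look at Dec 2014.
Dec 2014 starts on a Monday, so its 1st Friday is Dec 5, 2014 (4 days in).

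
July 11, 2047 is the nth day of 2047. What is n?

Days in months before July: 31 + 28 + 31 + 30 + 31 + 30 = 181.
Plus 11 days into July → day 192.

192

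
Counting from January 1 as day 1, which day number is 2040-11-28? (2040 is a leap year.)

333

Days in months before November: 31 + 29 + 31 + 30 + 31 + 30 + 31 + 31 + 30 + 31 = 305.
Plus 28 days into November → day 333.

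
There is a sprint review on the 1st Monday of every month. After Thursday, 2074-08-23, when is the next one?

August 2074 starts on a Wednesday, so its 1st Monday is 2074-08-06 (5 days in).
That is not after 2074-08-23, so look at September 2074.
September 2074 starts on a Saturday, so its 1st Monday is 2074-09-03 (2 days in).

2074-09-03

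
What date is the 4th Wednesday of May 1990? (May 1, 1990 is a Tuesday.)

1990-05-23

May 1990 begins on a Tuesday, so the first Wednesday is May 2 (1 day later).
The 4th Wednesday is 3 weeks later: 2 + 21 = 23.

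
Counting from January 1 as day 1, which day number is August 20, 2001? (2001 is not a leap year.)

Days in months before August: 31 + 28 + 31 + 30 + 31 + 30 + 31 = 212.
Plus 20 days into August → day 232.

232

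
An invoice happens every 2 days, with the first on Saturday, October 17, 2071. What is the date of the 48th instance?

January 19, 2072

The 48th occurrence is 47 intervals after the first: 47 × 2 = 94 days after October 17, 2071.
October has 31 days — 14 days to the end of October leaves 80.
November has 30 days (50 left).
December has 31 days (19 left).
19 days into January → January 19, 2072.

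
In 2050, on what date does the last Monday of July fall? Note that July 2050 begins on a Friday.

July 2050 begins on a Friday, so the first Monday is July 4 (3 days later).
July 2050 has 31 days. Adding weeks: 4, 11, 18, 25 — the last one ≤ 31 is the 25th.

July 25, 2050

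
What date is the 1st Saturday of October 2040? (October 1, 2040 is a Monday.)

October 2040 begins on a Monday, so the first Saturday is October 6 (5 days later).

October 6, 2040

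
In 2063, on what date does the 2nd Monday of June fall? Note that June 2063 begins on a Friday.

11 June 2063

June 2063 begins on a Friday, so the first Monday is June 4 (3 days later).
The 2nd Monday is 1 weeks later: 4 + 7 = 11.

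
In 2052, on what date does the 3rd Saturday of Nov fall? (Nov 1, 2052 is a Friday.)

Nov 2052 begins on a Friday, so the first Saturday is Nov 2 (1 day later).
The 3rd Saturday is 2 weeks later: 2 + 14 = 16.

Nov 16, 2052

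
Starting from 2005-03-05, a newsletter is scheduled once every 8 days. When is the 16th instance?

2005-07-03

The 16th occurrence is 15 intervals after the first: 15 × 8 = 120 days after 2005-03-05.
March has 31 days — 26 days to the end of March leaves 94.
April has 30 days (64 left).
May has 31 days (33 left).
June has 30 days (3 left).
3 days into July → 2005-07-03.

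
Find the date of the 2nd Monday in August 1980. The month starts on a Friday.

August 1980 begins on a Friday, so the first Monday is August 4 (3 days later).
The 2nd Monday is 1 weeks later: 4 + 7 = 11.

1980-08-11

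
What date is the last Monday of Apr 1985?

Apr 29, 1985

Apr 1985 begins on a Monday, so the first Monday is Apr 1.
Apr 1985 has 30 days. Adding weeks: 1, 8, 15, 22, 29 — the last one ≤ 30 is the 29th.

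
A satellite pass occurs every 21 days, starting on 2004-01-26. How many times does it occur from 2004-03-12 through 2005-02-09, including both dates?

Occurrences land 21·i days after 2004-01-26 for i = 0, 1, 2, …
2004-03-12 is 46 days after the start; 46 ÷ 21 = 2 remainder 4; since the remainder is 4, round up to i = 3. First occurrence in the window: #4 on 2004-03-29 (3×21 = 63 days in).
2005-02-09 is 380 days after the start; 380 ÷ 21 = 18 remainder 2. Last occurrence in the window: #19 on 2005-02-07.
Occurrences #4 through #19: 16 in total.

16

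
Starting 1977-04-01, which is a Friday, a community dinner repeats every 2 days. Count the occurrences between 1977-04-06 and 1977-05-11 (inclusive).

Occurrences land 2·i days after 1977-04-01 for i = 0, 1, 2, …
1977-04-06 is 5 days after the start; 5 ÷ 2 = 2 remainder 1; since the remainder is 1, round up to i = 3. First occurrence in the window: #4 on 1977-04-07 (3×2 = 6 days in).
1977-05-11 is 40 days after the start; 40 ÷ 2 = 20 remainder 0. Last occurrence in the window: #21 on 1977-05-11.
Occurrences #4 through #21: 18 in total.

18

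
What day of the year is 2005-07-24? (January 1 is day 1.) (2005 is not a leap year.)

Days in months before July: 31 + 28 + 31 + 30 + 31 + 30 = 181.
Plus 24 days into July → day 205.

205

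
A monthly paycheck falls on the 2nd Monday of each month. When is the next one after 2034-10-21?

October 2034 starts on a Sunday; its first Monday is the 2nd, so the 2nd Monday is the 9th — 2034-10-09.
That is not after 2034-10-21, so look at November 2034.
November 2034 starts on a Wednesday; its first Monday is the 6th, so the 2nd Monday is the 13th — 2034-11-13.

2034-11-13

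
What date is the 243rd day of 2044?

January has 31 days (243 − 31 = 212 remain).
February has 29 days (212 − 29 = 183 remain).
March has 31 days (183 − 31 = 152 remain).
April has 30 days (152 − 30 = 122 remain).
May has 31 days (122 − 31 = 91 remain).
June has 30 days (91 − 30 = 61 remain).
July has 31 days (61 − 31 = 30 remain).
30 into August → August 30.

30 August 2044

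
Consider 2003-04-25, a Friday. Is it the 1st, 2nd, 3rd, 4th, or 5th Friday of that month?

4th

Day 25 falls in week ⌈25/7⌉ of the month.
Days 1–7 hold the 1st Friday, 8–14 the 2nd, 15–21 the 3rd, 22–28 the 4th, 29–31 the 5th.
25 is in the range for the 4th.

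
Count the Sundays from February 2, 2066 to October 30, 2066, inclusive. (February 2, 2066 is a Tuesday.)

38

February 2, 2066 is a Tuesday; the first Sunday on or after it is February 7, 2066 (5 days later).
From February 7, 2066 to October 30, 2066: 21 + 31 + 30 + 31 + 30 + 31 + 31 + 30 + 30 = 265 days (rest of February, March, April, May, June, July, August, September, October).
265 ÷ 7 = 37 full weeks with remainder 6, so 37 more Sundays after the first → 38.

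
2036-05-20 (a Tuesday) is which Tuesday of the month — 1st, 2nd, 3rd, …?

Day 20 falls in week ⌈20/7⌉ of the month.
Days 1–7 hold the 1st Tuesday, 8–14 the 2nd, 15–21 the 3rd, 22–28 the 4th, 29–31 the 5th.
20 is in the range for the 3rd.

3rd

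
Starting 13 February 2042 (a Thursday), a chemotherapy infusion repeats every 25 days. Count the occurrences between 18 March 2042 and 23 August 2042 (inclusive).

6

Occurrences land 25·i days after 13 February 2042 for i = 0, 1, 2, …
18 March 2042 is 33 days after the start; 33 ÷ 25 = 1 remainder 8; since the remainder is 8, round up to i = 2. First occurrence in the window: #3 on 4 April 2042 (2×25 = 50 days in).
23 August 2042 is 191 days after the start; 191 ÷ 25 = 7 remainder 16. Last occurrence in the window: #8 on 7 August 2042.
Occurrences #3 through #8: 6 in total.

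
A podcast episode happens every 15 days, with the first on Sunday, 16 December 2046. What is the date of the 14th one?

The 14th occurrence is 13 intervals after the first: 13 × 15 = 195 days after 16 December 2046.
December has 31 days — 15 days to the end of December leaves 180.
January has 31 days (149 left).
February has 28 days (121 left).
March has 31 days (90 left).
April has 30 days (60 left).
May has 31 days (29 left).
29 days into June → 29 June 2047.

29 June 2047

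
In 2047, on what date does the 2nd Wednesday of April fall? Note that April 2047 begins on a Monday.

April 2047 begins on a Monday, so the first Wednesday is April 3 (2 days later).
The 2nd Wednesday is 1 weeks later: 3 + 7 = 10.

10 April 2047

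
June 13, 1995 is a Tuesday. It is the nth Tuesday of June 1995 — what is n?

Day 13 falls in week ⌈13/7⌉ of the month.
Days 1–7 hold the 1st Tuesday, 8–14 the 2nd, 15–21 the 3rd, 22–28 the 4th, 29–31 the 5th.
13 is in the range for the 2nd.

2nd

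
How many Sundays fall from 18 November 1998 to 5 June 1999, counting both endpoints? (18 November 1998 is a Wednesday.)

28

18 November 1998 is a Wednesday; the first Sunday on or after it is 22 November 1998 (4 days later).
From 22 November 1998 to 5 June 1999: 8 + 31 + 31 + 28 + 31 + 30 + 31 + 5 = 195 days (rest of November, December, January, February, March, April, May, June).
195 ÷ 7 = 27 full weeks with remainder 6, so 27 more Sundays after the first → 28.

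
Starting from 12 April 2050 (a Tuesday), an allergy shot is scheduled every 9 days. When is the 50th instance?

The 50th occurrence is 49 intervals after the first: 49 × 9 = 441 days after 12 April 2050.
April has 30 days — 18 days to the end of April leaves 423.
From end of April to end of 2050 is 245 days (178 left).
January has 31 days (147 left).
February has 28 days (119 left).
March has 31 days (88 left).
April has 30 days (58 left).
May has 31 days (27 left).
27 days into June → 27 June 2051.

27 June 2051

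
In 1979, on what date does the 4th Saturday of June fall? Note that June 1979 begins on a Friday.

1979-06-23

June 1979 begins on a Friday, so the first Saturday is June 2 (1 day later).
The 4th Saturday is 3 weeks later: 2 + 21 = 23.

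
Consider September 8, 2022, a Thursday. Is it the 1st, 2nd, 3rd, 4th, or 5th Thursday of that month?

Day 8 falls in week ⌈8/7⌉ of the month.
Days 1–7 hold the 1st Thursday, 8–14 the 2nd, 15–21 the 3rd, 22–28 the 4th, 29–31 the 5th.
8 is in the range for the 2nd.

2nd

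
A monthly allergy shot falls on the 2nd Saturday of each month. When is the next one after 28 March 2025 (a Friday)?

12 April 2025

March 2025 starts on a Saturday; its first Saturday is the 1st, so the 2nd Saturday is the 8th — 8 March 2025.
That is not after 28 March 2025, so look at April 2025.
April 2025 starts on a Tuesday; its first Saturday is the 5th, so the 2nd Saturday is the 12th — 12 April 2025.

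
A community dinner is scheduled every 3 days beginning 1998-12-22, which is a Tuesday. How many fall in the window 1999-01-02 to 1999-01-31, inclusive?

10

Occurrences land 3·i days after 1998-12-22 for i = 0, 1, 2, …
1999-01-02 is 11 days after the start; 11 ÷ 3 = 3 remainder 2; since the remainder is 2, round up to i = 4. First occurrence in the window: #5 on 1999-01-03 (4×3 = 12 days in).
1999-01-31 is 40 days after the start; 40 ÷ 3 = 13 remainder 1. Last occurrence in the window: #14 on 1999-01-30.
Occurrences #5 through #14: 10 in total.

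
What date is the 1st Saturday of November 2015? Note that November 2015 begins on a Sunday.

November 7, 2015

November 2015 begins on a Sunday, so the first Saturday is November 7 (6 days later).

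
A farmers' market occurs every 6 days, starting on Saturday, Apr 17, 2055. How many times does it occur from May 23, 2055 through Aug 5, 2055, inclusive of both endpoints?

13

Occurrences land 6·i days after Apr 17, 2055 for i = 0, 1, 2, …
May 23, 2055 is 36 days after the start; 36 ÷ 6 = 6 remainder 0. First occurrence in the window: #7 on May 23, 2055 (6×6 = 36 days in).
Aug 5, 2055 is 110 days after the start; 110 ÷ 6 = 18 remainder 2. Last occurrence in the window: #19 on Aug 3, 2055.
Occurrences #7 through #19: 13 in total.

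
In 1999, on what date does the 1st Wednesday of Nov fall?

Nov 3, 1999

Nov 1999 begins on a Monday, so the first Wednesday is Nov 3 (2 days later).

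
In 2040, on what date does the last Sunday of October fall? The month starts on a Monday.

October 2040 begins on a Monday, so the first Sunday is October 7 (6 days later).
October 2040 has 31 days. Adding weeks: 7, 14, 21, 28 — the last one ≤ 31 is the 28th.

2040-10-28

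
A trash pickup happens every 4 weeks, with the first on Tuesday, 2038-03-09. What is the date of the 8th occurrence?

The 8th occurrence is 7 intervals after the first: 7 × 28 = 196 days after 2038-03-09.
March has 31 days — 22 days to the end of March leaves 174.
April has 30 days (144 left).
May has 31 days (113 left).
June has 30 days (83 left).
July has 31 days (52 left).
August has 31 days (21 left).
21 days into September → 2038-09-21.

2038-09-21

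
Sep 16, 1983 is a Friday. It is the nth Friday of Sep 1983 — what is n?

Day 16 falls in week ⌈16/7⌉ of the month.
Days 1–7 hold the 1st Friday, 8–14 the 2nd, 15–21 the 3rd, 22–28 the 4th, 29–31 the 5th.
16 is in the range for the 3rd.

3rd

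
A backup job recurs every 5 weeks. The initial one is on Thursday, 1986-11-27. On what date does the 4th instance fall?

1987-03-12

The 4th occurrence is 3 intervals after the first: 3 × 35 = 105 days after 1986-11-27.
November has 30 days — 3 days to the end of November leaves 102.
December has 31 days (71 left).
January has 31 days (40 left).
February has 28 days (12 left).
12 days into March → 1987-03-12.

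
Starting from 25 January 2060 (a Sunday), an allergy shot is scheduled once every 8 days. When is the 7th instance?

13 March 2060

The 7th occurrence is 6 intervals after the first: 6 × 8 = 48 days after 25 January 2060.
January has 31 days — 6 days to the end of January leaves 42.
February has 29 days (13 left).
13 days into March → 13 March 2060.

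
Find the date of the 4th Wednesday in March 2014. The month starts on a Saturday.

March 26, 2014

March 2014 begins on a Saturday, so the first Wednesday is March 5 (4 days later).
The 4th Wednesday is 3 weeks later: 5 + 21 = 26.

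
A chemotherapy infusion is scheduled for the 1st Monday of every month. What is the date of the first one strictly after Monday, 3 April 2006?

April 2006 starts on a Saturday, so its 1st Monday is 3 April 2006 (2 days in).
That is not after 3 April 2006, so look at May 2006.
May 2006 starts on a Monday, so its 1st Monday is 1 May 2006.

1 May 2006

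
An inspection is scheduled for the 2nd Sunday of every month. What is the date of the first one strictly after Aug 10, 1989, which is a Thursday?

Aug 13, 1989

Aug 1989 starts on a Tuesday; its first Sunday is the 6th, so the 2nd Sunday is the 13th — Aug 13, 1989.
Aug 13, 1989 is after Aug 10, 1989, so that is the next one.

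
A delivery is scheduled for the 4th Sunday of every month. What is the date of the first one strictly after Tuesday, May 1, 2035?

May 2035 starts on a Tuesday; its first Sunday is the 6th, so the 4th Sunday is the 27th — May 27, 2035.
May 27, 2035 is after May 1, 2035, so that is the next one.

May 27, 2035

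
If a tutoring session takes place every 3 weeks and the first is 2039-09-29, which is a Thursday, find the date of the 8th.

2040-02-23

The 8th occurrence is 7 intervals after the first: 7 × 21 = 147 days after 2039-09-29.
September has 30 days — 1 day to the end of September leaves 146.
October has 31 days (115 left).
November has 30 days (85 left).
December has 31 days (54 left).
January has 31 days (23 left).
23 days into February → 2040-02-23.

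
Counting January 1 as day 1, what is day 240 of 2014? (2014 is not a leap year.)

2014-08-28

January has 31 days (240 − 31 = 209 remain).
February has 28 days (209 − 28 = 181 remain).
March has 31 days (181 − 31 = 150 remain).
April has 30 days (150 − 30 = 120 remain).
May has 31 days (120 − 31 = 89 remain).
June has 30 days (89 − 30 = 59 remain).
July has 31 days (59 − 31 = 28 remain).
28 into August → August 28.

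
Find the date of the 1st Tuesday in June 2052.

June 4, 2052

The first Tuesday of June 2052 is June 4.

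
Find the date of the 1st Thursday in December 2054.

December 3, 2054

The first Thursday of December 2054 is December 3.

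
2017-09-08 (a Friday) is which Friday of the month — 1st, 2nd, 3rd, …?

Day 8 falls in week ⌈8/7⌉ of the month.
Days 1–7 hold the 1st Friday, 8–14 the 2nd, 15–21 the 3rd, 22–28 the 4th, 29–31 the 5th.
8 is in the range for the 2nd.

2nd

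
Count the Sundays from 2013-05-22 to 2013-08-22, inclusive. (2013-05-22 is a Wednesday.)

2013-05-22 is a Wednesday; the first Sunday on or after it is 2013-05-26 (4 days later).
From 2013-05-26 to 2013-08-22: 5 + 30 + 31 + 22 = 88 days (rest of May, June, July, August).
88 ÷ 7 = 12 full weeks with remainder 4, so 12 more Sundays after the first → 13.

13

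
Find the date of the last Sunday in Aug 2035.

Aug 2035 begins on a Wednesday, so the first Sunday is Aug 5 (4 days later).
Aug 2035 has 31 days. Adding weeks: 5, 12, 19, 26 — the last one ≤ 31 is the 26th.

Aug 26, 2035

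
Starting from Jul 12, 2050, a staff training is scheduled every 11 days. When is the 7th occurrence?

Sep 16, 2050

The 7th occurrence is 6 intervals after the first: 6 × 11 = 66 days after Jul 12, 2050.
Jul has 31 days — 19 days to the end of Jul leaves 47.
Aug has 31 days (16 left).
16 days into Sep → Sep 16, 2050.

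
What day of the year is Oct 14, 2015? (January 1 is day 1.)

287

Days in months before Oct: 31 + 28 + 31 + 30 + 31 + 30 + 31 + 31 + 30 = 273.
Plus 14 days into Oct → day 287.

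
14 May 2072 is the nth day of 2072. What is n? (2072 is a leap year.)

135

Days in months before May: 31 + 29 + 31 + 30 = 121.
Plus 14 days into May → day 135.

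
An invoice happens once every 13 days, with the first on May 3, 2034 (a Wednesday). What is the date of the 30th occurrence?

The 30th occurrence is 29 intervals after the first: 29 × 13 = 377 days after May 3, 2034.
May has 31 days — 28 days to the end of May leaves 349.
Jun has 30 days (319 left).
Jul has 31 days (288 left).
Aug has 31 days (257 left).
Sep has 30 days (227 left).
Oct has 31 days (196 left).
Nov has 30 days (166 left).
Dec has 31 days (135 left).
Jan has 31 days (104 left).
Feb has 28 days (76 left).
Mar has 31 days (45 left).
Apr has 30 days (15 left).
15 days into May → May 15, 2035.

May 15, 2035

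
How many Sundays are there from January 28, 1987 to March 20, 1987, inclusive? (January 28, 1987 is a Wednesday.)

7

January 28, 1987 is a Wednesday; the first Sunday on or after it is February 1, 1987 (4 days later).
From February 1, 1987 to March 20, 1987: 27 + 20 = 47 days (rest of February, March).
47 ÷ 7 = 6 full weeks with remainder 5, so 6 more Sundays after the first → 7.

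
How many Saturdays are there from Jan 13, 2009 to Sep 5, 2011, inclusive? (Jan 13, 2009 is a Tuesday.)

138

Jan 13, 2009 is a Tuesday; the first Saturday on or after it is Jan 17, 2009 (4 days later).
From Jan 17, 2009 to Sep 5, 2011: 348 + 365 + 248 = 961 days (rest of 2009, 2010, to Sep 5, 2011 in 2011).
961 ÷ 7 = 137 full weeks with remainder 2, so 137 more Saturdays after the first → 138.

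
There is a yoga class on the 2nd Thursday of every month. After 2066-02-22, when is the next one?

February 2066 starts on a Monday; its first Thursday is the 4th, so the 2nd Thursday is the 11th — 2066-02-11.
That is not after 2066-02-22, so look at March 2066.
March 2066 starts on a Monday; its first Thursday is the 4th, so the 2nd Thursday is the 11th — 2066-03-11.

2066-03-11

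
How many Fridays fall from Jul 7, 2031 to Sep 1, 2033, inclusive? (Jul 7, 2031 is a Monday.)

112

Jul 7, 2031 is a Monday; the first Friday on or after it is Jul 11, 2031 (4 days later).
From Jul 11, 2031 to Sep 1, 2033: 173 + 366 + 244 = 783 days (rest of 2031, 2032, to Sep 1, 2033 in 2033).
783 ÷ 7 = 111 full weeks with remainder 6, so 111 more Fridays after the first → 112.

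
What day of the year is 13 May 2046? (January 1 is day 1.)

133

Days in months before May: 31 + 28 + 31 + 30 = 120.
Plus 13 days into May → day 133.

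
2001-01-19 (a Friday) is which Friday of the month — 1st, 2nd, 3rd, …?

Day 19 falls in week ⌈19/7⌉ of the month.
Days 1–7 hold the 1st Friday, 8–14 the 2nd, 15–21 the 3rd, 22–28 the 4th, 29–31 the 5th.
19 is in the range for the 3rd.

3rd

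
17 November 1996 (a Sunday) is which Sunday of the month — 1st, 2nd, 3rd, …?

Day 17 falls in week ⌈17/7⌉ of the month.
Days 1–7 hold the 1st Sunday, 8–14 the 2nd, 15–21 the 3rd, 22–28 the 4th, 29–31 the 5th.
17 is in the range for the 3rd.

3rd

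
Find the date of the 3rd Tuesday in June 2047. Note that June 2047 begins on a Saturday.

2047-06-18

June 2047 begins on a Saturday, so the first Tuesday is June 4 (3 days later).
The 3rd Tuesday is 2 weeks later: 4 + 14 = 18.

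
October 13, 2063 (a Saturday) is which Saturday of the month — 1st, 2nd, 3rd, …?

2nd

Day 13 falls in week ⌈13/7⌉ of the month.
Days 1–7 hold the 1st Saturday, 8–14 the 2nd, 15–21 the 3rd, 22–28 the 4th, 29–31 the 5th.
13 is in the range for the 2nd.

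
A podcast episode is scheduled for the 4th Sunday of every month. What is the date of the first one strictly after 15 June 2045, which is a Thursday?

25 June 2045

June 2045 starts on a Thursday; its first Sunday is the 4th, so the 4th Sunday is the 25th — 25 June 2045.
25 June 2045 is after 15 June 2045, so that is the next one.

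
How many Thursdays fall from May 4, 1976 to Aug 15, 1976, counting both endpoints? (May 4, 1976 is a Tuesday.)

15

May 4, 1976 is a Tuesday; the first Thursday on or after it is May 6, 1976 (2 days later).
From May 6, 1976 to Aug 15, 1976: 25 + 30 + 31 + 15 = 101 days (rest of May, Jun, Jul, Aug).
101 ÷ 7 = 14 full weeks with remainder 3, so 14 more Thursdays after the first → 15.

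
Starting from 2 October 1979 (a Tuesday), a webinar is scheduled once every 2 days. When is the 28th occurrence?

25 November 1979

The 28th occurrence is 27 intervals after the first: 27 × 2 = 54 days after 2 October 1979.
October has 31 days — 29 days to the end of October leaves 25.
25 days into November → 25 November 1979.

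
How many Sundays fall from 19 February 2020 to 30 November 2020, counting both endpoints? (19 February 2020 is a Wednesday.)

19 February 2020 is a Wednesday; the first Sunday on or after it is 23 February 2020 (4 days later).
From 23 February 2020 to 30 November 2020: 6 + 31 + 30 + 31 + 30 + 31 + 31 + 30 + 31 + 30 = 281 days (rest of February, March, April, May, June, July, August, September, October, November).
281 ÷ 7 = 40 full weeks with remainder 1, so 40 more Sundays after the first → 41.

41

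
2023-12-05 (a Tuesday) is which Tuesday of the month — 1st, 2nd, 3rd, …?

Day 5 falls in week ⌈5/7⌉ of the month.
Days 1–7 hold the 1st Tuesday, 8–14 the 2nd, 15–21 the 3rd, 22–28 the 4th, 29–31 the 5th.
5 is in the range for the 1st.

1st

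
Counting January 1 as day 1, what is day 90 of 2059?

31 March 2059

January has 31 days (90 − 31 = 59 remain).
February has 28 days (59 − 28 = 31 remain).
31 into March → March 31.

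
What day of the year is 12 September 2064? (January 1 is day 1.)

Days in months before September: 31 + 29 + 31 + 30 + 31 + 30 + 31 + 31 = 244.
Plus 12 days into September → day 256.

256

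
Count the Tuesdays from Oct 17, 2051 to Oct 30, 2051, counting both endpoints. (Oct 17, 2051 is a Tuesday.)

2

Oct 17, 2051 is a Tuesday; the first Tuesday on or after it is Oct 17, 2051.
From Oct 17, 2051 to Oct 30, 2051 is 30 − 17 = 13 days.
13 ÷ 7 = 1 full weeks with remainder 6, so 1 more Tuesdays after the first → 2.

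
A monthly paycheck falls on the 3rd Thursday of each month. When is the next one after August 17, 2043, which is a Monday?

August 2043 starts on a Saturday; its first Thursday is the 6th, so the 3rd Thursday is the 20th — August 20, 2043.
August 20, 2043 is after August 17, 2043, so that is the next one.

August 20, 2043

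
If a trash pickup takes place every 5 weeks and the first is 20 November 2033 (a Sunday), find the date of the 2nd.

25 December 2033

The 2nd occurrence is 1 interval after the first: 1 × 35 = 35 days after 20 November 2033.
November has 30 days — 10 days to the end of November leaves 25.
25 days into December → 25 December 2033.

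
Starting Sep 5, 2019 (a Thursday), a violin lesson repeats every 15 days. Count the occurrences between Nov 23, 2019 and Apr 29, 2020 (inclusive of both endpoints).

10

Occurrences land 15·i days after Sep 5, 2019 for i = 0, 1, 2, …
Nov 23, 2019 is 79 days after the start; 79 ÷ 15 = 5 remainder 4; since the remainder is 4, round up to i = 6. First occurrence in the window: #7 on Dec 4, 2019 (6×15 = 90 days in).
Apr 29, 2020 is 237 days after the start; 237 ÷ 15 = 15 remainder 12. Last occurrence in the window: #16 on Apr 17, 2020.
Occurrences #7 through #16: 10 in total.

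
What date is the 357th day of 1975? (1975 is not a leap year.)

23 December 1975

January has 31 days (357 − 31 = 326 remain).
February has 28 days (326 − 28 = 298 remain).
March has 31 days (298 − 31 = 267 remain).
April has 30 days (267 − 30 = 237 remain).
May has 31 days (237 − 31 = 206 remain).
June has 30 days (206 − 30 = 176 remain).
July has 31 days (176 − 31 = 145 remain).
August has 31 days (145 − 31 = 114 remain).
September has 30 days (114 − 30 = 84 remain).
October has 31 days (84 − 31 = 53 remain).
November has 30 days (53 − 30 = 23 remain).
23 into December → December 23.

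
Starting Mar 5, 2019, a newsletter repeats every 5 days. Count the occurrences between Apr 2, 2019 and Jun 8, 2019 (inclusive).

14

Occurrences land 5·i days after Mar 5, 2019 for i = 0, 1, 2, …
Apr 2, 2019 is 28 days after the start; 28 ÷ 5 = 5 remainder 3; since the remainder is 3, round up to i = 6. First occurrence in the window: #7 on Apr 4, 2019 (6×5 = 30 days in).
Jun 8, 2019 is 95 days after the start; 95 ÷ 5 = 19 remainder 0. Last occurrence in the window: #20 on Jun 8, 2019.
Occurrences #7 through #20: 14 in total.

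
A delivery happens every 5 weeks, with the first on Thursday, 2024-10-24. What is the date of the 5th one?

2025-03-13

The 5th occurrence is 4 intervals after the first: 4 × 35 = 140 days after 2024-10-24.
October has 31 days — 7 days to the end of October leaves 133.
November has 30 days (103 left).
December has 31 days (72 left).
January has 31 days (41 left).
February has 28 days (13 left).
13 days into March → 2025-03-13.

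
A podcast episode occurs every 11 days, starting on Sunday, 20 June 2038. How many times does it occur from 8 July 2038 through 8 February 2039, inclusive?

20

Occurrences land 11·i days after 20 June 2038 for i = 0, 1, 2, …
8 July 2038 is 18 days after the start; 18 ÷ 11 = 1 remainder 7; since the remainder is 7, round up to i = 2. First occurrence in the window: #3 on 12 July 2038 (2×11 = 22 days in).
8 February 2039 is 233 days after the start; 233 ÷ 11 = 21 remainder 2. Last occurrence in the window: #22 on 6 February 2039.
Occurrences #3 through #22: 20 in total.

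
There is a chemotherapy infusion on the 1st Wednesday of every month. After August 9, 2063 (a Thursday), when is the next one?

September 5, 2063

August 2063 starts on a Wednesday, so its 1st Wednesday is August 1, 2063.
That is not after August 9, 2063, so look at September 2063.
September 2063 starts on a Saturday, so its 1st Wednesday is September 5, 2063 (4 days in).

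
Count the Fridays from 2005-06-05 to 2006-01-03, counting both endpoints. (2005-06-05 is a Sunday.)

30

2005-06-05 is a Sunday; the first Friday on or after it is 2005-06-10 (5 days later).
From 2005-06-10 to 2006-01-03: 20 + 31 + 31 + 30 + 31 + 30 + 31 + 3 = 207 days (rest of June, July, August, September, October, November, December, January).
207 ÷ 7 = 29 full weeks with remainder 4, so 29 more Fridays after the first → 30.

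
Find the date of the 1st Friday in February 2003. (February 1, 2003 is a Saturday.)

7 February 2003

February 2003 begins on a Saturday, so the first Friday is February 7 (6 days later).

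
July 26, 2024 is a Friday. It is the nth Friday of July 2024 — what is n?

4th

Day 26 falls in week ⌈26/7⌉ of the month.
Days 1–7 hold the 1st Friday, 8–14 the 2nd, 15–21 the 3rd, 22–28 the 4th, 29–31 the 5th.
26 is in the range for the 4th.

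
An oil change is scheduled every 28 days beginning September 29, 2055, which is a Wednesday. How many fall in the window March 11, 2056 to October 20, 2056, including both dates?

Occurrences land 28·i days after September 29, 2055 for i = 0, 1, 2, …
March 11, 2056 is 164 days after the start; 164 ÷ 28 = 5 remainder 24; since the remainder is 24, round up to i = 6. First occurrence in the window: #7 on March 15, 2056 (6×28 = 168 days in).
October 20, 2056 is 387 days after the start; 387 ÷ 28 = 13 remainder 23. Last occurrence in the window: #14 on September 27, 2056.
Occurrences #7 through #14: 8 in total.

8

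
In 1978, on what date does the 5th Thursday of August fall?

August 31, 1978

The first Thursday of August 1978 is August 3.
The 5th Thursday is 4 weeks later: 3 + 28 = 31.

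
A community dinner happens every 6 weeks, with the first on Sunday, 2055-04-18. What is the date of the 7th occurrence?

2055-12-26

The 7th occurrence is 6 intervals after the first: 6 × 42 = 252 days after 2055-04-18.
April has 30 days — 12 days to the end of April leaves 240.
May has 31 days (209 left).
June has 30 days (179 left).
July has 31 days (148 left).
August has 31 days (117 left).
September has 30 days (87 left).
October has 31 days (56 left).
November has 30 days (26 left).
26 days into December → 2055-12-26.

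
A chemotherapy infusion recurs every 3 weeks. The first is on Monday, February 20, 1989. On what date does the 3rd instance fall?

April 3, 1989

The 3rd occurrence is 2 intervals after the first: 2 × 21 = 42 days after February 20, 1989.
February has 28 days — 8 days to the end of February leaves 34.
March has 31 days (3 left).
3 days into April → April 3, 1989.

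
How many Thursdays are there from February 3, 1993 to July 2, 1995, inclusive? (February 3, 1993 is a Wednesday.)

February 3, 1993 is a Wednesday; the first Thursday on or after it is February 4, 1993 (1 day later).
From February 4, 1993 to July 2, 1995: 330 + 365 + 183 = 878 days (rest of 1993, 1994, to July 2, 1995 in 1995).
878 ÷ 7 = 125 full weeks with remainder 3, so 125 more Thursdays after the first → 126.

126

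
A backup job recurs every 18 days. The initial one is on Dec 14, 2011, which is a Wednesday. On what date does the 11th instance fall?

Jun 11, 2012

The 11th occurrence is 10 intervals after the first: 10 × 18 = 180 days after Dec 14, 2011.
Dec has 31 days — 17 days to the end of Dec leaves 163.
Jan has 31 days (132 left).
Feb has 29 days (103 left).
Mar has 31 days (72 left).
Apr has 30 days (42 left).
May has 31 days (11 left).
11 days into Jun → Jun 11, 2012.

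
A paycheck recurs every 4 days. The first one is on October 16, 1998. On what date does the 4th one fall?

The 4th occurrence is 3 intervals after the first: 3 × 4 = 12 days after October 16, 1998.
12 days later is October 28, 1998.

October 28, 1998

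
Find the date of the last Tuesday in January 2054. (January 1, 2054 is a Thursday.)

January 2054 begins on a Thursday, so the first Tuesday is January 6 (5 days later).
January 2054 has 31 days. Adding weeks: 6, 13, 20, 27 — the last one ≤ 31 is the 27th.

January 27, 2054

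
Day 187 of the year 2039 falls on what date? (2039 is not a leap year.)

January has 31 days (187 − 31 = 156 remain).
February has 28 days (156 − 28 = 128 remain).
March has 31 days (128 − 31 = 97 remain).
April has 30 days (97 − 30 = 67 remain).
May has 31 days (67 − 31 = 36 remain).
June has 30 days (36 − 30 = 6 remain).
6 into July → July 6.

2039-07-06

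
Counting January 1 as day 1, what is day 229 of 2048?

Jan has 31 days (229 − 31 = 198 remain).
Feb has 29 days (198 − 29 = 169 remain).
Mar has 31 days (169 − 31 = 138 remain).
Apr has 30 days (138 − 30 = 108 remain).
May has 31 days (108 − 31 = 77 remain).
Jun has 30 days (77 − 30 = 47 remain).
Jul has 31 days (47 − 31 = 16 remain).
16 into Aug → Aug 16.

Aug 16, 2048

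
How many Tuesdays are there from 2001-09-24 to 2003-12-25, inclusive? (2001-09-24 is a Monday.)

2001-09-24 is a Monday; the first Tuesday on or after it is 2001-09-25 (1 day later).
From 2001-09-25 to 2003-12-25: 97 + 365 + 359 = 821 days (rest of 2001, 2002, to 2003-12-25 in 2003).
821 ÷ 7 = 117 full weeks with remainder 2, so 117 more Tuesdays after the first → 118.

118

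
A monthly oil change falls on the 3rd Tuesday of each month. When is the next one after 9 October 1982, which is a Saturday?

19 October 1982

October 1982 starts on a Friday; its first Tuesday is the 5th, so the 3rd Tuesday is the 19th — 19 October 1982.
19 October 1982 is after 9 October 1982, so that is the next one.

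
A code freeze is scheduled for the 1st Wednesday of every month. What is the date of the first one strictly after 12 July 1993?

4 August 1993

July 1993 starts on a Thursday, so its 1st Wednesday is 7 July 1993 (6 days in).
That is not after 12 July 1993, so look at August 1993.
August 1993 starts on a Sunday, so its 1st Wednesday is 4 August 1993 (3 days in).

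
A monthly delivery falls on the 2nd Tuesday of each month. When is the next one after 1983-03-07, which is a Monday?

1983-03-08

March 1983 starts on a Tuesday; its first Tuesday is the 1st, so the 2nd Tuesday is the 8th — 1983-03-08.
1983-03-08 is after 1983-03-07, so that is the next one.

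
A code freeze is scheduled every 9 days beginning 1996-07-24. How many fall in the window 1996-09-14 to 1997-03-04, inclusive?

19

Occurrences land 9·i days after 1996-07-24 for i = 0, 1, 2, …
1996-09-14 is 52 days after the start; 52 ÷ 9 = 5 remainder 7; since the remainder is 7, round up to i = 6. First occurrence in the window: #7 on 1996-09-16 (6×9 = 54 days in).
1997-03-04 is 223 days after the start; 223 ÷ 9 = 24 remainder 7. Last occurrence in the window: #25 on 1997-02-25.
Occurrences #7 through #25: 19 in total.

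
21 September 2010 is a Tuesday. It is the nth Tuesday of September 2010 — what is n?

3rd

Day 21 falls in week ⌈21/7⌉ of the month.
Days 1–7 hold the 1st Tuesday, 8–14 the 2nd, 15–21 the 3rd, 22–28 the 4th, 29–31 the 5th.
21 is in the range for the 3rd.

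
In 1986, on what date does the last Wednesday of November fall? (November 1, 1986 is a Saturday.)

November 26, 1986

November 1986 begins on a Saturday, so the first Wednesday is November 5 (4 days later).
November 1986 has 30 days. Adding weeks: 5, 12, 19, 26 — the last one ≤ 30 is the 26th.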